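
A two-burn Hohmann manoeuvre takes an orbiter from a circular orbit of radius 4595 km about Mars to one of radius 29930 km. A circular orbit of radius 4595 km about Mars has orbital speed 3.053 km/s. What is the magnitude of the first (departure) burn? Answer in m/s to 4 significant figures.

Δv₁ = 967.0 m/s

From the circular-orbit relation v² = μ/r at r = 4595 km: μ = v²r = (3.053)² × 4595 = 42829.1 km³/s².
Semi-major axis of the transfer orbit: a_t = (4595 + 29930)/2 = 17262.5 km.
Circular speed at r = 4595 km: v_c = √(μ/r) = 3.053 km/s.
Vis-viva on the transfer ellipse at r = 4595 km gives v_t = √[μ(2/r − 1/a_t)] = 4.020 km/s.
Δv₁ = |v_t − v_c| = |4.020 − 3.053| = 0.9670 km/s.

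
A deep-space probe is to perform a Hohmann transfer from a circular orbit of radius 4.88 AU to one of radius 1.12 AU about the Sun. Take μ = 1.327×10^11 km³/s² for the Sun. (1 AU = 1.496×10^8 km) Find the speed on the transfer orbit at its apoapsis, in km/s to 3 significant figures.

In km: r₁ = 4.88 × 1.496×10^8 = 7.30048×10^8 km; r₂ = 1.12 × 1.496×10^8 = 1.67552×10^8 km.
The Hohmann ellipse has a_t = (r₁ + r₂)/2 = 4.488×10^8 km.
At apoapsis, r = 7.30048×10^8 km.
Applying v² = μ(2/r − 1/a_t): v = 8.238 km/s.

v = 8.24 km/s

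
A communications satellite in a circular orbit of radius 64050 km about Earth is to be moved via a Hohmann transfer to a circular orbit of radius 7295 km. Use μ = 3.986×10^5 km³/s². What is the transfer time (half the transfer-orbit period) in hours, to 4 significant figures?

Semi-major axis of the transfer orbit: a_t = (64050 + 7295)/2 = 35672.5 km.
Transfer time t = π√(a_t³/μ) = π√((35672.5)³ / 3.986×10^5) = 33526 s.
Converting: 33526 s ÷ 3600 s/hour = 9.313 hours.

t = 9.313 hours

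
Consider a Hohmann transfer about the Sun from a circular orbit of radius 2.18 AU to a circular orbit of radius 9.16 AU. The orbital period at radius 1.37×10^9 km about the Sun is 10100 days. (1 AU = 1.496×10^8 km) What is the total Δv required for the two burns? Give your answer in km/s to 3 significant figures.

From Kepler's third law T² = 4π²r³/μ at r = 1.37×10^9 km, T = 10100 days = 10100 × 86400 s = 8.7264×10^8 s: μ = 4π²r³/T² = 1.33306×10^11 km³/s².
In km: r₁ = 2.18 × 1.496×10^8 = 3.26128×10^8 km; r₂ = 9.16 × 1.496×10^8 = 1.370336×10^9 km.
Semi-major axis of the transfer orbit: a_t = (3.26128×10^8 + 1.370336×10^9)/2 = 8.48232×10^8 km.
At r₁ the circular-orbit speed is v₁ = √(μ/r₁) = 20.22 km/s.
On the transfer ellipse at r₁, v² = μ(2/r − 1/a) gives v_p = √[μ(2/r₁ − 1/a_t)] = 25.70 km/s.
First burn Δv₁ = |v_p − v₁| = 5.480 km/s.
Circular speed at r₂: v₂ = √(μ/r₂) = 9.863 km/s.
Transfer-orbit speed at r₂: v_a = √[μ(2/r₂ − 1/a_t)] = 6.116 km/s.
Second burn Δv₂ = |v₂ − v_a| = 3.747 km/s.
Δv = Δv₁ + Δv₂ = 5.480 + 3.747 = 9.227 km/s.

Δv = 9.23 km/s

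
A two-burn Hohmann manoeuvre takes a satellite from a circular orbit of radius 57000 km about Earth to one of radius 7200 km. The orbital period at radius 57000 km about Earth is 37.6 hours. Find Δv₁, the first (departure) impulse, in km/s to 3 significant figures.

Δv₁ = 1.39 km/s

From Kepler's third law T² = 4π²r³/μ at r = 57000 km, T = 37.6 hours = 37.6 × 3600 s = 1.3536×10^5 s: μ = 4π²r³/T² = 3.99028×10^5 km³/s².
Semi-major axis of the transfer orbit: a_t = (57000 + 7200)/2 = 32100 km.
Circular speed at r = 57000 km: v_c = √(μ/r) = 2.646 km/s.
Transfer-orbit speed at the same r (vis-viva, a = a_t): v_t = √[μ(2/r − 1/a_t)] = 1.253 km/s.
Δv₁ = |v_t − v_c| = |1.253 − 2.646| = 1.393 km/s.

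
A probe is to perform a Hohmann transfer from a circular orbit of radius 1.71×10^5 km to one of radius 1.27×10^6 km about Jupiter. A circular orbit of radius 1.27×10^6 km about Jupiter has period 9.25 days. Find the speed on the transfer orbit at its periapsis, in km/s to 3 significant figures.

From Kepler's third law T² = 4π²r³/μ at r = 1.27×10^6 km, T = 9.25 days = 9.25 × 86400 s = 7.992×10^5 s: μ = 4π²r³/T² = 1.26608×10^8 km³/s².
Transfer-ellipse semi-major axis a_t = (r₁ + r₂)/2 = (1.710×10^5 + 1.270×10^6)/2 = 7.205×10^5 km.
At periapsis, r = 1.710×10^5 km.
Vis-viva: v = √[μ(2/r − 1/a_t)] = √[1.26608×10^8 × (2/1.710×10^5 − 1/7.205×10^5)] = 36.13 km/s.

v = 36.1 km/s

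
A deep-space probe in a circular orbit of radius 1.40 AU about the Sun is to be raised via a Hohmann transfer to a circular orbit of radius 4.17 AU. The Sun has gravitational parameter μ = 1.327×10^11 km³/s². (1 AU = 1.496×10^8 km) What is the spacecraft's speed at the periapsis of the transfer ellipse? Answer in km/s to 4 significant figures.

In km: r₁ = 1.40 × 1.496×10^8 = 2.0944×10^8 km; r₂ = 4.17 × 1.496×10^8 = 6.23832×10^8 km.
Transfer-ellipse semi-major axis a_t = (r₁ + r₂)/2 = (2.0944×10^8 + 6.23832×10^8)/2 = 4.16636×10^8 km.
The periapsis of the transfer ellipse is at r = 2.0944×10^8 km.
Vis-viva: v = √[μ(2/r − 1/a_t)] = √[1.327×10^11 × (2/2.0944×10^8 − 1/4.16636×10^8)] = 30.80 km/s.

v = 30.80 km/s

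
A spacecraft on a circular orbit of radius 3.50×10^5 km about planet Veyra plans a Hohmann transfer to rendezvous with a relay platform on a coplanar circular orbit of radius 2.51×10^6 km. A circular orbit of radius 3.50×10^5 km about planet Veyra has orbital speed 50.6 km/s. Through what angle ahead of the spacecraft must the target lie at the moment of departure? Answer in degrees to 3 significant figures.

φ = 103°

From the circular-orbit relation v² = μ/r at r = 3.50×10^5 km: μ = v²r = (50.6)² × 3.50×10^5 = 8.96126×10^8 km³/s².
The Hohmann ellipse has a_t = (r₁ + r₂)/2 = 1.430×10^6 km.
Transfer time t = π√(a_t³/μ) = 1.7946×10^5 s.
The target's mean motion on its circular orbit is ω₂ = √(μ/r₂³) = 7.5279×10^-6 rad/s.
Angle swept by the target during transfer: ω₂·t = 1.35096 rad = 77.40°.
The spacecraft traverses 180° on the transfer ellipse, so the target must lead by 180° − 77.40° = 103°.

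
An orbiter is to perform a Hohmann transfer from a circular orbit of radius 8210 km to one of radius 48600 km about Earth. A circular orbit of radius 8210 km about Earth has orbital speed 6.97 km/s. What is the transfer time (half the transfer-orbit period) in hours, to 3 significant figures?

From the circular-orbit relation v² = μ/r at r = 8210 km: μ = v²r = (6.97)² × 8210 = 3.98849×10^5 km³/s².
Transfer-ellipse semi-major axis a_t = (r₁ + r₂)/2 = (8210 + 48600)/2 = 28405 km.
Half the transfer-orbit period gives t = π√(a_t³/μ) = 23814.3 s.
Converting: 23814.3 s ÷ 3600 s/hour = 6.62 hours.

t = 6.62 hours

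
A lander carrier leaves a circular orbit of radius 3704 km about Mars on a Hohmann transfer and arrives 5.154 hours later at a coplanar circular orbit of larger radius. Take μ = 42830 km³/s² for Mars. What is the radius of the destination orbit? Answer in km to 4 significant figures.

Transfer time t = 5.154 hours = 18554.4 s, and t = π√(a_t³/μ).
So a_t = (μ t²/π²)^(1/3) = (42830 × (18554.4)² / π²)^(1/3) = 11432 km.
Since a_t = (r₁ + r₂)/2, r₂ = 2a_t − r₁ = 2×11432 − 3704 = 19160 km.

r₂ = 19160 km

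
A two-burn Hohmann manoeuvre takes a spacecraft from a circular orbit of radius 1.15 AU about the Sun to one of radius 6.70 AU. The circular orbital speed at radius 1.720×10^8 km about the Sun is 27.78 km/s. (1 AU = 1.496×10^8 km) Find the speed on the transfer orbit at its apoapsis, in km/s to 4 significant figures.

From the circular-orbit relation v² = μ/r at r = 1.720×10^8 km: μ = v²r = (27.78)² × 1.720×10^8 = 1.32737×10^11 km³/s².
In km: r₁ = 1.15 × 1.496×10^8 = 1.7204×10^8 km; r₂ = 6.70 × 1.496×10^8 = 1.00232×10^9 km.
Semi-major axis of the transfer orbit: a_t = (1.7204×10^8 + 1.00232×10^9)/2 = 5.8718×10^8 km.
At apoapsis, r = 1.00232×10^9 km.
From the vis-viva equation, v = √[μ(2/r − 1/a_t)] = 6.229 km/s.

v = 6.229 km/s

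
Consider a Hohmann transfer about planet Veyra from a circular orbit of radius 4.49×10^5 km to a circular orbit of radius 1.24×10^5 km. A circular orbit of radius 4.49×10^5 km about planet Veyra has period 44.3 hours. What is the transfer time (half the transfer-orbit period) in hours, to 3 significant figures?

t = 11.3 hours

From Kepler's third law T² = 4π²r³/μ at r = 4.49×10^5 km, T = 44.3 hours = 44.3 × 3600 s = 1.5948×10^5 s: μ = 4π²r³/T² = 1.40503×10^8 km³/s².
Transfer-ellipse semi-major axis a_t = (r₁ + r₂)/2 = (4.490×10^5 + 1.240×10^5)/2 = 2.865×10^5 km.
By Kepler's third law the transfer-orbit period is T = 2π√(a_t³/μ), so t = T/2 = 40640 s.
Converting: 40640 s ÷ 3600 s/hour = 11.3 hours.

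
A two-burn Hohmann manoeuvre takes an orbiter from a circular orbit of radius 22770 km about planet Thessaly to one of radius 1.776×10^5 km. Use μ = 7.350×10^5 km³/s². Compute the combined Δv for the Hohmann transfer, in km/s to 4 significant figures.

Δv = 2.948 km/s

The Hohmann ellipse has a_t = (r₁ + r₂)/2 = 1.00185×10^5 km.
Circular speed at r₁: v₁ = √(μ/r₁) = √(7.350×10^5/22770) = 5.68149 km/s.
On the transfer ellipse at r₁, v² = μ(2/r − 1/a) gives v_p = √[μ(2/r₁ − 1/a_t)] = 7.56454 km/s.
First burn Δv₁ = |v_p − v₁| = 1.88305 km/s.
Circular speed at r₂: v₂ = √(μ/r₂) = 2.034334 km/s.
Transfer-orbit speed at r₂: v_a = √[μ(2/r₂ − 1/a_t)] = 0.9698450 km/s.
Second burn Δv₂ = |v₂ − v_a| = 1.06449 km/s.
Δv = Δv₁ + Δv₂ = 1.88305 + 1.06449 = 2.948 km/s.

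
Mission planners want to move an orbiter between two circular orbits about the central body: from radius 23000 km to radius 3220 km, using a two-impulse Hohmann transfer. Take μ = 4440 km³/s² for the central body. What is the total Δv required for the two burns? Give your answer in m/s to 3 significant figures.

Transfer-ellipse semi-major axis a_t = (r₁ + r₂)/2 = (23000 + 3220)/2 = 13110 km.
Circular speed at r₁: v₁ = √(μ/r₁) = √(4440/23000) = 0.43937 km/s.
Transfer-orbit speed at r₁ (vis-viva): v_a = √[μ(2/r₁ − 1/a_t)] = 0.21775 km/s.
First burn Δv₁ = |v_a − v₁| = 0.2216 km/s.
At r₂, v₂ = √(μ/r₂) = 1.17426 km/s.
Transfer-orbit speed at r₂: v_p = √[μ(2/r₂ − 1/a_t)] = 1.55534 km/s.
Second burn Δv₂ = |v₂ − v_p| = 0.3811 km/s.
Δv = Δv₁ + Δv₂ = 0.2216 + 0.3811 = 0.6027 km/s.

Δv = 603 m/s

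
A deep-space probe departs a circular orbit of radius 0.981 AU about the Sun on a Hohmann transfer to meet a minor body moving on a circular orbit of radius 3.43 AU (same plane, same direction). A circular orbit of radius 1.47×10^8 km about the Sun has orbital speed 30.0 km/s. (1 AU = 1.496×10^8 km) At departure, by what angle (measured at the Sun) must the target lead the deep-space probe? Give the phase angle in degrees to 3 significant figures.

From the circular-orbit relation v² = μ/r at r = 1.47×10^8 km: μ = v²r = (30.0)² × 1.47×10^8 = 1.32300×10^11 km³/s².
In km: r₁ = 0.981 × 1.496×10^8 = 1.467576×10^8 km; r₂ = 3.43 × 1.496×10^8 = 5.13128×10^8 km.
Transfer-ellipse semi-major axis a_t = (r₁ + r₂)/2 = (1.467576×10^8 + 5.13128×10^8)/2 = 3.299428×10^8 km.
Transfer time t = π√(a_t³/μ) = 5.17640×10^7 s.
The target's mean motion on its circular orbit is ω₂ = √(μ/r₂³) = 3.12926×10^-8 rad/s.
Angle swept by the target during transfer: ω₂·t = 1.6198 rad = 92.81°.
Arrival is 180° from departure on the ellipse, so φ = 180° − 92.81° = 87.2°.

φ = 87.2°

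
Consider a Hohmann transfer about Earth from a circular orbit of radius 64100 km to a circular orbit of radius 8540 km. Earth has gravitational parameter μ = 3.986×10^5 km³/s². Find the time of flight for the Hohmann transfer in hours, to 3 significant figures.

t = 9.57 hours

The Hohmann ellipse has a_t = (r₁ + r₂)/2 = 36320 km.
By Kepler's third law the transfer-orbit period is T = 2π√(a_t³/μ), so t = T/2 = 34440 s.
Converting: 34440 s ÷ 3600 s/hour = 9.57 hours.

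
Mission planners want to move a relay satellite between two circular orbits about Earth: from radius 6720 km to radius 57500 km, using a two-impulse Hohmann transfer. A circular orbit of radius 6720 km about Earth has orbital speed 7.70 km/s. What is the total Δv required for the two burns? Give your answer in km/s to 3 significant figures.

From the circular-orbit relation v² = μ/r at r = 6720 km: μ = v²r = (7.70)² × 6720 = 3.98429×10^5 km³/s².
Semi-major axis of the transfer orbit: a_t = (6720 + 57500)/2 = 32110 km.
Circular speed at r₁: v₁ = √(μ/r₁) = √(3.98429×10^5/6720) = 7.7000 km/s.
Transfer-orbit speed at r₁ (vis-viva equation): v_p = √[μ(2/r₁ − 1/a_t)] = 10.304 km/s.
First burn Δv₁ = |v_p − v₁| = 2.604 km/s.
At r₂, v₂ = √(μ/r₂) = 2.632 km/s.
Transfer-orbit speed at r₂: v_a = √[μ(2/r₂ − 1/a_t)] = 1.204 km/s.
Second burn Δv₂ = |v₂ − v_a| = 1.428 km/s.
Δv = Δv₁ + Δv₂ = 2.604 + 1.428 = 4.032 km/s.

Δv = 4.03 km/s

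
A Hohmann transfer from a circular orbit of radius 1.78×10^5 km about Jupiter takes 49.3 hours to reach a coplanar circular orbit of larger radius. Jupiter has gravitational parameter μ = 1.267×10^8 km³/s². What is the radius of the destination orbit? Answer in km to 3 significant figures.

r₂ = 1.30×10^6 km

Transfer time t = 49.3 hours = 1.7748×10^5 s, and t = π√(a_t³/μ).
So a_t = (μ t²/π²)^(1/3) = (1.267×10^8 × (1.7748×10^5)² / π²)^(1/3) = 7.3948×10^5 km.
Since a_t = (r₁ + r₂)/2, r₂ = 2a_t − r₁ = 2×7.3948×10^5 − 1.780×10^5 = 1.30096×10^6 km.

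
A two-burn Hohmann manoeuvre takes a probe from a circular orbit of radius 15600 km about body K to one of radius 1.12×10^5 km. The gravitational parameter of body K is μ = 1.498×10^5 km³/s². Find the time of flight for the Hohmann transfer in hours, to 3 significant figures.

Semi-major axis of the transfer orbit: a_t = (15600 + 1.120×10^5)/2 = 63800 km.
Half the transfer-orbit period gives t = π√(a_t³/μ) = 1.308×10^5 s.
Converting: 1.308×10^5 s ÷ 3600 s/hour = 36.3 hours.

t = 36.3 hours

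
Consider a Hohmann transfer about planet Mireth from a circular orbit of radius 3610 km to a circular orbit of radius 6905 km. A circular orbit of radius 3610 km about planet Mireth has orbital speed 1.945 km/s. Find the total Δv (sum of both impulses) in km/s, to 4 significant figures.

Δv = 0.5250 km/s

From the circular-orbit relation v² = μ/r at r = 3610 km: μ = v²r = (1.945)² × 3610 = 13656.7 km³/s².
The Hohmann ellipse has a_t = (r₁ + r₂)/2 = 5257.5 km.
At r₁ the circular-orbit speed is v₁ = √(μ/r₁) = 1.945 km/s.
On the transfer ellipse at r₁, vis-viva gives v_p = √[μ(2/r₁ − 1/a_t)] = 2.229 km/s.
First burn Δv₁ = |v_p − v₁| = 0.2840 km/s.
At r₂, v₂ = √(μ/r₂) = 1.406 km/s.
Transfer-orbit speed at r₂: v_a = √[μ(2/r₂ − 1/a_t)] = 1.165 km/s.
Second burn Δv₂ = |v₂ − v_a| = 0.2410 km/s.
Δv = Δv₁ + Δv₂ = 0.2840 + 0.2410 = 0.5250 km/s.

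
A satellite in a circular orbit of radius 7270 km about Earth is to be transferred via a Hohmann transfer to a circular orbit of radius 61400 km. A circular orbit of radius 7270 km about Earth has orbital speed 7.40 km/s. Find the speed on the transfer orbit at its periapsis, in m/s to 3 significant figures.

v = 9900 m/s

From the circular-orbit relation v² = μ/r at r = 7270 km: μ = v²r = (7.40)² × 7270 = 3.98105×10^5 km³/s².
Semi-major axis of the transfer orbit: a_t = (7270 + 61400)/2 = 34335 km.
At periapsis, r = 7270 km.
From the vis-viva equation, v = √[μ(2/r − 1/a_t)] = 9.896 km/s.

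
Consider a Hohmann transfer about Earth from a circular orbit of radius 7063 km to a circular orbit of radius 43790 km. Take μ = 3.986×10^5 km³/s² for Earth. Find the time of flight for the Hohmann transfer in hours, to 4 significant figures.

Transfer-ellipse semi-major axis a_t = (r₁ + r₂)/2 = (7063 + 43790)/2 = 25426.5 km.
Transfer time t = π√(a_t³/μ) = π√((25426.5)³ / 3.986×10^5) = 20175 s.
Converting: 20175 s ÷ 3600 s/hour = 5.604 hours.

t = 5.604 hours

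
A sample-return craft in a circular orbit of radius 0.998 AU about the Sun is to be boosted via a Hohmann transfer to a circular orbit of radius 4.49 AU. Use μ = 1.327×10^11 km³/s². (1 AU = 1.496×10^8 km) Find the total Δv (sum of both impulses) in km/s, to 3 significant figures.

Δv = 13.9 km/s

In km: r₁ = 0.998 × 1.496×10^8 = 1.493008×10^8 km; r₂ = 4.49 × 1.496×10^8 = 6.71704×10^8 km.
Transfer-ellipse semi-major axis a_t = (r₁ + r₂)/2 = (1.493008×10^8 + 6.71704×10^8)/2 = 4.105024×10^8 km.
At r₁ the circular-orbit speed is v₁ = √(μ/r₁) = 29.813 km/s.
On the transfer ellipse at r₁, vis-viva equation gives v_p = √[μ(2/r₁ − 1/a_t)] = 38.136 km/s.
First burn Δv₁ = |v_p − v₁| = 8.323 km/s.
At r₂, v₂ = √(μ/r₂) = 14.056 km/s.
Transfer-orbit speed at r₂: v_a = √[μ(2/r₂ − 1/a_t)] = 8.4766 km/s.
Second burn Δv₂ = |v₂ − v_a| = 5.579 km/s.
Δv = Δv₁ + Δv₂ = 8.323 + 5.579 = 13.90 km/s.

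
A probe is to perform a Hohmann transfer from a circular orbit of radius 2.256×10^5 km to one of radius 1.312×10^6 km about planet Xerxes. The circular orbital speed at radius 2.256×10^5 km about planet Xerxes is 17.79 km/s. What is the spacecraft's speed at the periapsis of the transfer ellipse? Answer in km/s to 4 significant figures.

v = 23.24 km/s

From the circular-orbit relation v² = μ/r at r = 2.256×10^5 km: μ = v²r = (17.79)² × 2.256×10^5 = 7.13988×10^7 km³/s².
Transfer-ellipse semi-major axis a_t = (r₁ + r₂)/2 = (2.256×10^5 + 1.312×10^6)/2 = 7.688×10^5 km.
At periapsis, r = 2.256×10^5 km.
Applying v² = μ(2/r − 1/a_t): v = 23.24 km/s.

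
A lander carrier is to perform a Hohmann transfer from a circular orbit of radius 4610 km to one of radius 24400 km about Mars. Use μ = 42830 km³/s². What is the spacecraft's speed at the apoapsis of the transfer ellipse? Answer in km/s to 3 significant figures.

v = 0.747 km/s

The Hohmann ellipse has a_t = (r₁ + r₂)/2 = 14505 km.
At apoapsis, r = 24400 km.
Vis-viva: v = √[μ(2/r − 1/a_t)] = √[42830 × (2/24400 − 1/14505)] = 0.7469 km/s.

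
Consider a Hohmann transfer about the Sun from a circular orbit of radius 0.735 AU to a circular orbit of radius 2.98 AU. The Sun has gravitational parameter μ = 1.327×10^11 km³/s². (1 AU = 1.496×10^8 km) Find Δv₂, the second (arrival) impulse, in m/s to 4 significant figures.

In km: r₁ = 0.735 × 1.496×10^8 = 1.09956×10^8 km; r₂ = 2.98 × 1.496×10^8 = 4.45808×10^8 km.
Transfer-ellipse semi-major axis a_t = (r₁ + r₂)/2 = (1.09956×10^8 + 4.45808×10^8)/2 = 2.77882×10^8 km.
Circular speed at r = 4.45808×10^8 km: v_c = √(μ/r) = 17.25 km/s.
Transfer-orbit speed at the same r (vis-viva, a = a_t): v_t = √[μ(2/r − 1/a_t)] = 10.85 km/s.
Δv₂ = |v_t − v_c| = |10.85 − 17.25| = 6.400 km/s.

Δv₂ = 6400 m/s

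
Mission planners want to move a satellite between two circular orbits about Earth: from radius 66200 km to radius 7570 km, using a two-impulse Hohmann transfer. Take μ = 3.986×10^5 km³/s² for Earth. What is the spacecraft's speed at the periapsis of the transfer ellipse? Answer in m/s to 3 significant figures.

Semi-major axis of the transfer orbit: a_t = (66200 + 7570)/2 = 36885 km.
The periapsis of the transfer ellipse is at r = 7570 km.
Applying v² = μ(2/r − 1/a_t): v = 9.721 km/s.

v = 9720 m/s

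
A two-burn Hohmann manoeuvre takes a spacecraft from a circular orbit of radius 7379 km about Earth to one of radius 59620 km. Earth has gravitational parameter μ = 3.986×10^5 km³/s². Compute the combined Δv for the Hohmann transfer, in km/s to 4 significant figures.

The Hohmann ellipse has a_t = (r₁ + r₂)/2 = 33499.5 km.
At r₁ the circular-orbit speed is v₁ = √(μ/r₁) = 7.350 km/s.
Transfer-orbit speed at r₁ (v² = μ(2/r − 1/a)): v_p = √[μ(2/r₁ − 1/a_t)] = 9.805 km/s.
First burn Δv₁ = |v_p − v₁| = 2.455 km/s.
Circular speed at r₂: v₂ = √(μ/r₂) = 2.586 km/s.
Transfer-orbit speed at r₂: v_a = √[μ(2/r₂ − 1/a_t)] = 1.214 km/s.
Second burn Δv₂ = |v₂ − v_a| = 1.372 km/s.
Total Δv = Δv₁ + Δv₂ = 3.827 km/s.

Δv = 3.827 km/s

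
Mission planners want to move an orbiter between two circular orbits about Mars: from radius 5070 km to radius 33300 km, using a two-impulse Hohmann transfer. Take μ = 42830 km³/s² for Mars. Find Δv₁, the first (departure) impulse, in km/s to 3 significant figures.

Δv₁ = 0.923 km/s

Semi-major axis of the transfer orbit: a_t = (5070 + 33300)/2 = 19185 km.
On the circular orbit at r = 5070 km, v_c = √(μ/r) = 2.9065 km/s.
Transfer-orbit speed at the same r (vis-viva, a = a_t): v_t = √[μ(2/r − 1/a_t)] = 3.8292 km/s.
Δv₁ = |v_t − v_c| = |3.8292 − 2.9065| = 0.9227 km/s.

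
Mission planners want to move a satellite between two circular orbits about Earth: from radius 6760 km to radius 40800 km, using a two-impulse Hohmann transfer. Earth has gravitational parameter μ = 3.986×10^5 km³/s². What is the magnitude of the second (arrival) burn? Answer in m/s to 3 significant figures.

Δv₂ = 1460 m/s

The Hohmann ellipse has a_t = (r₁ + r₂)/2 = 23780 km.
On the circular orbit at r = 40800 km, v_c = √(μ/r) = 3.126 km/s.
Vis-viva on the transfer ellipse at r = 40800 km gives v_t = √[μ(2/r − 1/a_t)] = 1.667 km/s.
Δv₂ = |v_t − v_c| = |1.667 − 3.126| = 1.459 km/s.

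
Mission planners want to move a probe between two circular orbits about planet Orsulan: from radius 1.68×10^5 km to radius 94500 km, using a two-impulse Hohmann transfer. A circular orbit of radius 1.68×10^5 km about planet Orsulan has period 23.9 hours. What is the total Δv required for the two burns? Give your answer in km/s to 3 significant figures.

From Kepler's third law T² = 4π²r³/μ at r = 1.68×10^5 km, T = 23.9 hours = 23.9 × 3600 s = 86040 s: μ = 4π²r³/T² = 2.52864×10^7 km³/s².
Transfer-ellipse semi-major axis a_t = (r₁ + r₂)/2 = (1.680×10^5 + 94500)/2 = 1.3125×10^5 km.
At r₁ the circular-orbit speed is v₁ = √(μ/r₁) = 12.268 km/s.
On the transfer ellipse at r₁, v² = μ(2/r − 1/a) gives v_a = √[μ(2/r₁ − 1/a_t)] = 10.410 km/s.
First burn Δv₁ = |v_a − v₁| = 1.858 km/s.
Circular speed at r₂: v₂ = √(μ/r₂) = 16.358 km/s.
Transfer-orbit speed at r₂: v_p = √[μ(2/r₂ − 1/a_t)] = 18.507 km/s.
Second burn Δv₂ = |v₂ − v_p| = 2.149 km/s.
Total Δv = Δv₁ + Δv₂ = 4.007 km/s.

Δv = 4.01 km/s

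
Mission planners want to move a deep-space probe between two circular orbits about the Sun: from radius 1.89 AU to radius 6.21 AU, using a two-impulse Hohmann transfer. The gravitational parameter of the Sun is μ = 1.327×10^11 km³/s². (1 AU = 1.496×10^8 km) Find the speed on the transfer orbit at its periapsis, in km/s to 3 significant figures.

v = 26.8 km/s

In km: r₁ = 1.89 × 1.496×10^8 = 2.82744×10^8 km; r₂ = 6.21 × 1.496×10^8 = 9.29016×10^8 km.
The Hohmann ellipse has a_t = (r₁ + r₂)/2 = 6.0588×10^8 km.
At periapsis, r = 2.82744×10^8 km.
From the vis-viva equation, v = √[μ(2/r − 1/a_t)] = 26.83 km/s.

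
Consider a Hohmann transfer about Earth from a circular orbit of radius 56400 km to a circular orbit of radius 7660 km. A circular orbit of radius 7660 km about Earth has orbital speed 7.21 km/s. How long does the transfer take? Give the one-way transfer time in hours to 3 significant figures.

t = 7.93 hours

From the circular-orbit relation v² = μ/r at r = 7660 km: μ = v²r = (7.21)² × 7660 = 3.98198×10^5 km³/s².
Transfer-ellipse semi-major axis a_t = (r₁ + r₂)/2 = (56400 + 7660)/2 = 32030 km.
By Kepler's third law the transfer-orbit period is T = 2π√(a_t³/μ), so t = T/2 = 28540 s.
Converting: 28540 s ÷ 3600 s/hour = 7.93 hours.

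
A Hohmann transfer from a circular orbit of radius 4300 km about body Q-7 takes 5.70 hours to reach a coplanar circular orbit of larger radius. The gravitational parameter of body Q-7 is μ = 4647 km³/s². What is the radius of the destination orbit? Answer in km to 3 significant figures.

Transfer time t = 5.70 hours = 20520 s, and t = π√(a_t³/μ).
So a_t = (μ t²/π²)^(1/3) = (4647 × (20520)² / π²)^(1/3) = 5831.0 km.
Since a_t = (r₁ + r₂)/2, r₂ = 2a_t − r₁ = 2×5831.0 − 4300 = 7362 km.

r₂ = 7360 km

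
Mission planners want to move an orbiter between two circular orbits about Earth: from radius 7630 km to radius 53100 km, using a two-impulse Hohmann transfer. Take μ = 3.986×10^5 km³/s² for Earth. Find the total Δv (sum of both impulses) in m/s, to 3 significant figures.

Transfer-ellipse semi-major axis a_t = (r₁ + r₂)/2 = (7630 + 53100)/2 = 30365 km.
At r₁ the circular-orbit speed is v₁ = √(μ/r₁) = 7.2278 km/s.
On the transfer ellipse at r₁, v² = μ(2/r − 1/a) gives v_p = √[μ(2/r₁ − 1/a_t)] = 9.5580 km/s.
First burn Δv₁ = |v_p − v₁| = 2.3302 km/s.
Circular speed at r₂: v₂ = √(μ/r₂) = 2.7398 km/s.
Transfer-orbit speed at r₂: v_a = √[μ(2/r₂ − 1/a_t)] = 1.3734 km/s.
Second burn Δv₂ = |v₂ − v_a| = 1.3664 km/s.
Δv = Δv₁ + Δv₂ = 2.3302 + 1.3664 = 3.697 km/s.

Δv = 3700 m/s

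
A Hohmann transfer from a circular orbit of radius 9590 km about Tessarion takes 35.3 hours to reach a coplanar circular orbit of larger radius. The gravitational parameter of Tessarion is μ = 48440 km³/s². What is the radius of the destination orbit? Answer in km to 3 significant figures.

Transfer time t = 35.3 hours = 1.2708×10^5 s, and t = π√(a_t³/μ).
So a_t = (μ t²/π²)^(1/3) = (48440 × (1.2708×10^5)² / π²)^(1/3) = 42956 km.
Since a_t = (r₁ + r₂)/2, r₂ = 2a_t − r₁ = 2×42956 − 9590 = 76322 km.

r₂ = 76300 km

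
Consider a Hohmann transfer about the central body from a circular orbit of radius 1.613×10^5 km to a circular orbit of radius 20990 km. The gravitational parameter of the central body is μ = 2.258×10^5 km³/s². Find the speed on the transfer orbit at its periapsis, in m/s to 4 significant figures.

Transfer-ellipse semi-major axis a_t = (r₁ + r₂)/2 = (1.613×10^5 + 20990)/2 = 91145 km.
The periapsis of the transfer ellipse is at r = 20990 km.
Vis-viva: v = √[μ(2/r − 1/a_t)] = √[2.258×10^5 × (2/20990 − 1/91145)] = 4.363 km/s.

v = 4363 m/s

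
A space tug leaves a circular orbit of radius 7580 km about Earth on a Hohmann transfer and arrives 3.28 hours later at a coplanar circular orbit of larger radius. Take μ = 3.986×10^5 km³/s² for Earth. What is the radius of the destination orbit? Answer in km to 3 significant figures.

r₂ = 28000 km

Transfer time t = 3.28 hours = 11808 s, and t = π√(a_t³/μ).
So a_t = (μ t²/π²)^(1/3) = (3.986×10^5 × (11808)² / π²)^(1/3) = 17791 km.
Since a_t = (r₁ + r₂)/2, r₂ = 2a_t − r₁ = 2×17791 − 7580 = 28002 km.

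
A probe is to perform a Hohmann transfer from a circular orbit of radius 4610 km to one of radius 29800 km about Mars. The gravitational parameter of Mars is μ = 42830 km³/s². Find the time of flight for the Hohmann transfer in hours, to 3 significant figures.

t = 9.52 hours

Transfer-ellipse semi-major axis a_t = (r₁ + r₂)/2 = (4610 + 29800)/2 = 17205 km.
By Kepler's third law the transfer-orbit period is T = 2π√(a_t³/μ), so t = T/2 = 34260 s.
Converting: 34260 s ÷ 3600 s/hour = 9.52 hours.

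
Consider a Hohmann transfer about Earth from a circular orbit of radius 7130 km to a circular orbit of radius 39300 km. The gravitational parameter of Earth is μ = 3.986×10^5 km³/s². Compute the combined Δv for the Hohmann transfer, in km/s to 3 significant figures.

Δv = 3.67 km/s

The Hohmann ellipse has a_t = (r₁ + r₂)/2 = 23215 km.
Circular speed at r₁: v₁ = √(μ/r₁) = √(3.986×10^5/7130) = 7.477 km/s.
On the transfer ellipse at r₁, v² = μ(2/r − 1/a) gives v_p = √[μ(2/r₁ − 1/a_t)] = 9.728 km/s.
First burn Δv₁ = |v_p − v₁| = 2.251 km/s.
Circular speed at r₂: v₂ = √(μ/r₂) = 3.185 km/s.
Transfer-orbit speed at r₂: v_a = √[μ(2/r₂ − 1/a_t)] = 1.765 km/s.
Second burn Δv₂ = |v₂ − v_a| = 1.420 km/s.
Total Δv = Δv₁ + Δv₂ = 3.671 km/s.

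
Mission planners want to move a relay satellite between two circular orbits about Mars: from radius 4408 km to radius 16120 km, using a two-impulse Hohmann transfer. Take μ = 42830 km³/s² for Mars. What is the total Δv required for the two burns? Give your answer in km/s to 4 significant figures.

The Hohmann ellipse has a_t = (r₁ + r₂)/2 = 10264 km.
Circular speed at r₁: v₁ = √(μ/r₁) = √(42830/4408) = 3.1171 km/s.
On the transfer ellipse at r₁, v² = μ(2/r − 1/a) gives v_p = √[μ(2/r₁ − 1/a_t)] = 3.9064 km/s.
First burn Δv₁ = |v_p − v₁| = 0.7893 km/s.
Circular speed at r₂: v₂ = √(μ/r₂) = 1.6300 km/s.
Transfer-orbit speed at r₂: v_a = √[μ(2/r₂ − 1/a_t)] = 1.0682 km/s.
Second burn Δv₂ = |v₂ − v_a| = 0.5618 km/s.
Δv = Δv₁ + Δv₂ = 0.7893 + 0.5618 = 1.351 km/s.

Δv = 1.351 km/s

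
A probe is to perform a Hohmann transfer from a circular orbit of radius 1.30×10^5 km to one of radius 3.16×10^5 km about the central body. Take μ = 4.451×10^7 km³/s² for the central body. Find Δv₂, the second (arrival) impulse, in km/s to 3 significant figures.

Δv₂ = 2.81 km/s

Transfer-ellipse semi-major axis a_t = (r₁ + r₂)/2 = (1.300×10^5 + 3.160×10^5)/2 = 2.230×10^5 km.
Circular speed at r = 3.160×10^5 km: v_c = √(μ/r) = 11.8682 km/s.
Vis-viva on the transfer ellipse at r = 3.160×10^5 km gives v_t = √[μ(2/r − 1/a_t)] = 9.06159 km/s.
Δv₂ = |v_t − v_c| = |9.06159 − 11.8682| = 2.807 km/s.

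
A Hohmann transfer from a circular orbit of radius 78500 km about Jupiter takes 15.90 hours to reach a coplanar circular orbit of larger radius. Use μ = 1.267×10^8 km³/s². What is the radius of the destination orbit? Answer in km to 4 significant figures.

r₂ = 6.170×10^5 km

Transfer time t = 15.90 hours = 57240 s, and t = π√(a_t³/μ).
So a_t = (μ t²/π²)^(1/3) = (1.267×10^8 × (57240)² / π²)^(1/3) = 3.4777×10^5 km.
Since a_t = (r₁ + r₂)/2, r₂ = 2a_t − r₁ = 2×3.4777×10^5 − 78500 = 6.1704×10^5 km.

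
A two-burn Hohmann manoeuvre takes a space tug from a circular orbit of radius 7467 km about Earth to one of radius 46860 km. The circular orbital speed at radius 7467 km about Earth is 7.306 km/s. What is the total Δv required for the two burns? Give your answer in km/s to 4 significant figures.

Δv = 3.677 km/s

From the circular-orbit relation v² = μ/r at r = 7467 km: μ = v²r = (7.306)² × 7467 = 3.98571×10^5 km³/s².
The Hohmann ellipse has a_t = (r₁ + r₂)/2 = 27163.5 km.
Circular speed at r₁: v₁ = √(μ/r₁) = √(3.98571×10^5/7467) = 7.306 km/s.
On the transfer ellipse at r₁, v² = μ(2/r − 1/a) gives v_p = √[μ(2/r₁ − 1/a_t)] = 9.596 km/s.
First burn Δv₁ = |v_p − v₁| = 2.290 km/s.
At r₂, v₂ = √(μ/r₂) = 2.916 km/s.
Transfer-orbit speed at r₂: v_a = √[μ(2/r₂ − 1/a_t)] = 1.529 km/s.
Second burn Δv₂ = |v₂ − v_a| = 1.387 km/s.
Δv = Δv₁ + Δv₂ = 2.290 + 1.387 = 3.677 km/s.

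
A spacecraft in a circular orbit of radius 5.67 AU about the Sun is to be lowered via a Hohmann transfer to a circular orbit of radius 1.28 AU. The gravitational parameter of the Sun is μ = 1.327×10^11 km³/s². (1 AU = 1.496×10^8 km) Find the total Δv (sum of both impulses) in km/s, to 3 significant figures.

In km: r₁ = 5.67 × 1.496×10^8 = 8.48232×10^8 km; r₂ = 1.28 × 1.496×10^8 = 1.91488×10^8 km.
The Hohmann ellipse has a_t = (r₁ + r₂)/2 = 5.1986×10^8 km.
Circular speed at r₁: v₁ = √(μ/r₁) = √(1.327×10^11/8.48232×10^8) = 12.508 km/s.
Transfer-orbit speed at r₁ (vis-viva equation): v_a = √[μ(2/r₁ − 1/a_t)] = 7.5911 km/s.
First burn Δv₁ = |v_a − v₁| = 4.917 km/s.
Circular speed at r₂: v₂ = √(μ/r₂) = 26.324776 km/s.
Transfer-orbit speed at r₂: v_p = √[μ(2/r₂ − 1/a_t)] = 33.626278 km/s.
Second burn Δv₂ = |v₂ − v_p| = 7.302 km/s.
Δv = Δv₁ + Δv₂ = 4.917 + 7.302 = 12.22 km/s.

Δv = 12.2 km/s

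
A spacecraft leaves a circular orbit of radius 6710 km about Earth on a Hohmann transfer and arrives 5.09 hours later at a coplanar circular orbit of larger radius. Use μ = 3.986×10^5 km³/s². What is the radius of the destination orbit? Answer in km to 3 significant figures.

r₂ = 41000 km

Transfer time t = 5.09 hours = 18324 s, and t = π√(a_t³/μ).
So a_t = (μ t²/π²)^(1/3) = (3.986×10^5 × (18324)² / π²)^(1/3) = 23847 km.
Since a_t = (r₁ + r₂)/2, r₂ = 2a_t − r₁ = 2×23847 − 6710 = 40984 km.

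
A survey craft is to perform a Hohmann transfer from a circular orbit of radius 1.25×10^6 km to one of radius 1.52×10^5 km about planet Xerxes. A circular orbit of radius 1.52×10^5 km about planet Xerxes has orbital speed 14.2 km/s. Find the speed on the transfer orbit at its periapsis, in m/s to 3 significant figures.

From the circular-orbit relation v² = μ/r at r = 1.52×10^5 km: μ = v²r = (14.2)² × 1.52×10^5 = 3.06493×10^7 km³/s².
The Hohmann ellipse has a_t = (r₁ + r₂)/2 = 7.010×10^5 km.
The periapsis of the transfer ellipse is at r = 1.520×10^5 km.
Applying v² = μ(2/r − 1/a_t): v = 18.96 km/s.

v = 19000 m/s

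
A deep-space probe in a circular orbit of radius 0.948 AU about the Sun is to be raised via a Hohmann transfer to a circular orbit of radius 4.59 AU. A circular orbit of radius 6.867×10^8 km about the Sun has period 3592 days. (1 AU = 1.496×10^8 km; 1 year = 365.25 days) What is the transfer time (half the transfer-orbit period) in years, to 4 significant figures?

t = 2.304 years

From Kepler's third law T² = 4π²r³/μ at r = 6.867×10^8 km, T = 3592 days = 3592 × 86400 s = 3.103488×10^8 s: μ = 4π²r³/T² = 1.32727×10^11 km³/s².
In km: r₁ = 0.948 × 1.496×10^8 = 1.418208×10^8 km; r₂ = 4.59 × 1.496×10^8 = 6.86664×10^8 km.
Transfer-ellipse semi-major axis a_t = (r₁ + r₂)/2 = (1.418208×10^8 + 6.86664×10^8)/2 = 4.142424×10^8 km.
By Kepler's third law the transfer-orbit period is T = 2π√(a_t³/μ), so t = T/2 = 7.270×10^7 s.
Converting: 7.270×10^7 s ÷ 3.15576×10^7 s/year (365.25 × 86400) = 2.304 years.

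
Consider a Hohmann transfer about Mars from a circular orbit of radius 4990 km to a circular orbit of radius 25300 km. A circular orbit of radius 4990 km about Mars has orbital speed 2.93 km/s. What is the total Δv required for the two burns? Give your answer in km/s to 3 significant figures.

Δv = 1.41 km/s

From the circular-orbit relation v² = μ/r at r = 4990 km: μ = v²r = (2.93)² × 4990 = 42838.7 km³/s².
Semi-major axis of the transfer orbit: a_t = (4990 + 25300)/2 = 15145 km.
Circular speed at r₁: v₁ = √(μ/r₁) = √(42838.7/4990) = 2.930 km/s.
On the transfer ellipse at r₁, v² = μ(2/r − 1/a) gives v_p = √[μ(2/r₁ − 1/a_t)] = 3.787 km/s.
First burn Δv₁ = |v_p − v₁| = 0.8570 km/s.
At r₂, v₂ = √(μ/r₂) = 1.3012 km/s.
Transfer-orbit speed at r₂: v_a = √[μ(2/r₂ − 1/a_t)] = 0.74692 km/s.
Second burn Δv₂ = |v₂ − v_a| = 0.5543 km/s.
Δv = Δv₁ + Δv₂ = 0.8570 + 0.5543 = 1.411 km/s.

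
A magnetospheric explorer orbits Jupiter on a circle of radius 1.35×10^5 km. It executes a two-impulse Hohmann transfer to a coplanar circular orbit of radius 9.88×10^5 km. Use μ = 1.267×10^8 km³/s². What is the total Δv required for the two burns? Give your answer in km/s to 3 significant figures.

Δv = 15.8 km/s

The Hohmann ellipse has a_t = (r₁ + r₂)/2 = 5.615×10^5 km.
At r₁ the circular-orbit speed is v₁ = √(μ/r₁) = 30.64 km/s.
Transfer-orbit speed at r₁ (vis-viva equation): v_p = √[μ(2/r₁ − 1/a_t)] = 40.64 km/s.
First burn Δv₁ = |v_p − v₁| = 10.00 km/s.
Circular speed at r₂: v₂ = √(μ/r₂) = 11.3243 km/s.
Transfer-orbit speed at r₂: v_a = √[μ(2/r₂ − 1/a_t)] = 5.55267 km/s.
Second burn Δv₂ = |v₂ − v_a| = 5.772 km/s.
Total Δv = Δv₁ + Δv₂ = 15.77 km/s.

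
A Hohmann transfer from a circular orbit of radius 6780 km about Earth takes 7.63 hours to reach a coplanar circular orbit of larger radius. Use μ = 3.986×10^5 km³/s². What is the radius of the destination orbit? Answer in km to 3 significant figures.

Transfer time t = 7.63 hours = 27468 s, and t = π√(a_t³/μ).
So a_t = (μ t²/π²)^(1/3) = (3.986×10^5 × (27468)² / π²)^(1/3) = 31234 km.
Since a_t = (r₁ + r₂)/2, r₂ = 2a_t − r₁ = 2×31234 − 6780 = 55688 km.

r₂ = 55700 km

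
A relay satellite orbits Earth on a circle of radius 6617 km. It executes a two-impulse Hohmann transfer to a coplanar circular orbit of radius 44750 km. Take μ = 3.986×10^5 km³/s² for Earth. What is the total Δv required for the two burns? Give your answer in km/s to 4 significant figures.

Δv = 3.953 km/s

Semi-major axis of the transfer orbit: a_t = (6617 + 44750)/2 = 25683.5 km.
Circular speed at r₁: v₁ = √(μ/r₁) = √(3.986×10^5/6617) = 7.76136 km/s.
On the transfer ellipse at r₁, vis-viva gives v_p = √[μ(2/r₁ − 1/a_t)] = 10.2449 km/s.
First burn Δv₁ = |v_p − v₁| = 2.4835 km/s.
Circular speed at r₂: v₂ = √(μ/r₂) = 2.9845 km/s.
Transfer-orbit speed at r₂: v_a = √[μ(2/r₂ − 1/a_t)] = 1.5149 km/s.
Second burn Δv₂ = |v₂ − v_a| = 1.4696 km/s.
Total Δv = Δv₁ + Δv₂ = 3.953 km/s.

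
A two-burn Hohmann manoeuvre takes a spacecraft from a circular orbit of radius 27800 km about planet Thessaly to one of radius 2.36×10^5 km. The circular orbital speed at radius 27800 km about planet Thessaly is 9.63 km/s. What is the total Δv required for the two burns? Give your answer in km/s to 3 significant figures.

From the circular-orbit relation v² = μ/r at r = 27800 km: μ = v²r = (9.63)² × 27800 = 2.57809×10^6 km³/s².
Transfer-ellipse semi-major axis a_t = (r₁ + r₂)/2 = (27800 + 2.360×10^5)/2 = 1.319×10^5 km.
Circular speed at r₁: v₁ = √(μ/r₁) = √(2.57809×10^6/27800) = 9.6300 km/s.
On the transfer ellipse at r₁, vis-viva equation gives v_p = √[μ(2/r₁ − 1/a_t)] = 12.881 km/s.
First burn Δv₁ = |v_p − v₁| = 3.251 km/s.
At r₂, v₂ = √(μ/r₂) = 3.305 km/s.
Transfer-orbit speed at r₂: v_a = √[μ(2/r₂ − 1/a_t)] = 1.517 km/s.
Second burn Δv₂ = |v₂ − v_a| = 1.788 km/s.
Δv = Δv₁ + Δv₂ = 3.251 + 1.788 = 5.039 km/s.

Δv = 5.04 km/s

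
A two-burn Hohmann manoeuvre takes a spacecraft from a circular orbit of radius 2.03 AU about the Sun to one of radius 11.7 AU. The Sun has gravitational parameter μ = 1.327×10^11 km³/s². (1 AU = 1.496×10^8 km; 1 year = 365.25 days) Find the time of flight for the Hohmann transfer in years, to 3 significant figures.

In km: r₁ = 2.03 × 1.496×10^8 = 3.03688×10^8 km; r₂ = 11.7 × 1.496×10^8 = 1.75032×10^9 km.
The Hohmann ellipse has a_t = (r₁ + r₂)/2 = 1.027004×10^9 km.
Transfer time t = π√(a_t³/μ) = π√((1.027004×10^9)³ / 1.327×10^11) = 2.838×10^8 s.
Converting: 2.838×10^8 s ÷ 3.15576×10^7 s/year (365.25 × 86400) = 8.99 years.

t = 8.99 years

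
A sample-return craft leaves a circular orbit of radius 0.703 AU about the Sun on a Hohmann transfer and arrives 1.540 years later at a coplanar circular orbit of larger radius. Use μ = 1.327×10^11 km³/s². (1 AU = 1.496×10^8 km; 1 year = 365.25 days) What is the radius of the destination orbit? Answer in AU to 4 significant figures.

In km: r₁ = 0.703 × 1.496×10^8 = 1.051688×10^8 km.
Transfer time t = 1.540 years × 365.25 × 86400 s = 4.8598704×10^7 s, and t = π√(a_t³/μ).
So a_t = (μ t²/π²)^(1/3) = (1.327×10^11 × (4.8598704×10^7)² / π²)^(1/3) = 3.1667×10^8 km.
Since a_t = (r₁ + r₂)/2, r₂ = 2a_t − r₁ = 2×3.1667×10^8 − 1.051688×10^8 = 5.281712×10^8 km.
In AU: r₂ = 5.281712×10^8 / 1.496×10^8 = 3.531 AU.

r₂ = 3.531 AU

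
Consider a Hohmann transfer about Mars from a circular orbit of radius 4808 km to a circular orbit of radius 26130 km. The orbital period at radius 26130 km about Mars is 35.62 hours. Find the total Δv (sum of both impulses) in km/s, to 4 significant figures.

Δv = 1.461 km/s

From Kepler's third law T² = 4π²r³/μ at r = 26130 km, T = 35.62 hours = 35.62 × 3600 s = 1.28232×10^5 s: μ = 4π²r³/T² = 42833.7 km³/s².
Semi-major axis of the transfer orbit: a_t = (4808 + 26130)/2 = 15469 km.
At r₁ the circular-orbit speed is v₁ = √(μ/r₁) = 2.9848 km/s.
On the transfer ellipse at r₁, v² = μ(2/r − 1/a) gives v_p = √[μ(2/r₁ − 1/a_t)] = 3.8793 km/s.
First burn Δv₁ = |v_p − v₁| = 0.8945 km/s.
At r₂, v₂ = √(μ/r₂) = 1.2803 km/s.
Transfer-orbit speed at r₂: v_a = √[μ(2/r₂ − 1/a_t)] = 0.71380 km/s.
Second burn Δv₂ = |v₂ − v_a| = 0.5665 km/s.
Δv = Δv₁ + Δv₂ = 0.8945 + 0.5665 = 1.461 km/s.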